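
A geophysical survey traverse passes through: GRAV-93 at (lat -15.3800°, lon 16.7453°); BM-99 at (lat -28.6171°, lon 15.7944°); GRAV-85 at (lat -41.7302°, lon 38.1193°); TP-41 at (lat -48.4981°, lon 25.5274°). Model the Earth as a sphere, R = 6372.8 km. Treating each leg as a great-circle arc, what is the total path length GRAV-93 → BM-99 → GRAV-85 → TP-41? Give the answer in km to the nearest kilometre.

5202 km

GRAV-93→BM-99: c = 0.231539 rad, d = 1475.55 km
BM-99→GRAV-85: c = 0.390236 rad, d = 2486.90 km
GRAV-85→TP-41: c = 0.194537 rad, d = 1239.75 km
Total = 1475.55 + 2486.90 + 1239.75 = 5202.20 km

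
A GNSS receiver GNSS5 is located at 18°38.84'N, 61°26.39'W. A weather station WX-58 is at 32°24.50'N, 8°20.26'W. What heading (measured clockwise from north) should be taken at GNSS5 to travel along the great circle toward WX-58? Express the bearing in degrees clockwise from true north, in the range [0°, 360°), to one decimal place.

GNSS5: φ = +18.64733°, λ = -61.43983°
WX-58: φ = +32.40833°, λ = -8.33767°
Δλ = 53.1022°
y = sin Δλ · cos φ₂ = 0.675153
x = cos φ₁ sin φ₂ − sin φ₁ cos φ₂ cos Δλ = 0.345744
θ = atan2(y, x) = 62.8831° → 62.8831° (mod 360°)

62.9°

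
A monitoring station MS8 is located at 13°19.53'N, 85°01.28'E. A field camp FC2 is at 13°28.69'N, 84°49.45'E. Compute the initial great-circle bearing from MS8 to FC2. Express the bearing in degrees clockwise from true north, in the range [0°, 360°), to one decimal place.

308.5°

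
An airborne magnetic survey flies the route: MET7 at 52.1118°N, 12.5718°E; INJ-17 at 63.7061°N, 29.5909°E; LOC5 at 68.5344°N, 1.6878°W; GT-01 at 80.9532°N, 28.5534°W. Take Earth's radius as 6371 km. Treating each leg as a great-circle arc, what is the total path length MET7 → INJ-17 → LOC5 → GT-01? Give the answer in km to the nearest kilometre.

4665 km

MET7→INJ-17: c = 0.254927 rad, d = 1624.14 km
INJ-17→LOC5: c = 0.233381 rad, d = 1486.87 km
LOC5→GT-01: c = 0.243951 rad, d = 1554.21 km
Total = 1624.14 + 1486.87 + 1554.21 = 4665.22 km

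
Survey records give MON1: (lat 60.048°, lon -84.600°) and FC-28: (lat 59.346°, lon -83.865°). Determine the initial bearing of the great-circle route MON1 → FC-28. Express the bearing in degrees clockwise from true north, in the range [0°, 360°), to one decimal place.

Δλ = 0.7350°
y = sin Δλ · cos φ₂ = 0.006540
x = cos φ₁ sin φ₂ − sin φ₁ cos φ₂ cos Δλ = -0.012216
θ = atan2(y, x) = 151.8351° → 151.8351° (mod 360°)

151.8°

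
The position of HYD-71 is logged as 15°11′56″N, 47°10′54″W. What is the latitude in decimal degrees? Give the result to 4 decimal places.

15° + 11′/60 + 56″/3600 = 15 + 0.18333 + 0.01556 = 15.1989°

15.1989°N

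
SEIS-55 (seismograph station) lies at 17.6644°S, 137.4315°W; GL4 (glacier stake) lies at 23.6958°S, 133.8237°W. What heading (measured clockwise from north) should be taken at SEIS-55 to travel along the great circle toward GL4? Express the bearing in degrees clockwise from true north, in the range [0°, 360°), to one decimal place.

151.4°

Δλ = 3.6078°
y = sin Δλ · cos φ₂ = 0.057621
x = cos φ₁ sin φ₂ − sin φ₁ cos φ₂ cos Δλ = -0.105624
θ = atan2(y, x) = 151.3862° → 151.3862° (mod 360°)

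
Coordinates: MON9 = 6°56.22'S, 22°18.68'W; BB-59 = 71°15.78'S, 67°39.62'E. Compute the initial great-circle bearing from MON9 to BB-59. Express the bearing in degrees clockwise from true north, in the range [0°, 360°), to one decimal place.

161.1°

MON9: φ = -6.93700°, λ = -22.31133°
BB-59: φ = -71.26300°, λ = +67.66033°
Δλ = 89.9717°
y = sin Δλ · cos φ₂ = 0.321225
x = cos φ₁ sin φ₂ − sin φ₁ cos φ₂ cos Δλ = -0.940051
θ = atan2(y, x) = 161.1342° → 161.1342° (mod 360°)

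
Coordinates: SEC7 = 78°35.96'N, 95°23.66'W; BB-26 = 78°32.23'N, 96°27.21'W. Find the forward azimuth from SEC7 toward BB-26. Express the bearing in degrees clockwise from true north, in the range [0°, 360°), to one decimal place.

SEC7: φ = +78.59933°, λ = -95.39433°
BB-26: φ = +78.53717°, λ = -96.45350°
Δλ = -1.0592°
y = sin Δλ · cos φ₂ = -0.003674
x = cos φ₁ sin φ₂ − sin φ₁ cos φ₂ cos Δλ = -0.001052
θ = atan2(y, x) = -105.9763° → 254.0237° (mod 360°)

254.0°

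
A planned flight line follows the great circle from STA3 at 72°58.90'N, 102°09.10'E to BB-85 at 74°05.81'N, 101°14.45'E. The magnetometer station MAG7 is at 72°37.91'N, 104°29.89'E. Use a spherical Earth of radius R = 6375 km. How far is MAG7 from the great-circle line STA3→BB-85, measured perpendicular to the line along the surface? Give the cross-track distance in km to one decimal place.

67.9 km

STA3: φ = +72.98167°, λ = +102.15167°
BB-85: φ = +74.09683°, λ = +101.24083°
MAG7: φ = +72.63183°, λ = +104.49817°
δ₁₃ = central angle STA3→MAG7 = 0.013557 rad  (haversine)
θ₁₃ = bearing STA3→MAG7 = 115.641°,  θ₁₂ = bearing STA3→BB-85 = 347.405°
dₓₜ = R·arcsin(sin δ₁₃ · sin(θ₁₃ − θ₁₂)) = 6375·arcsin(0.01356·sin(-231.765°)) = 67.886 km
|dₓₜ| = 67.886 km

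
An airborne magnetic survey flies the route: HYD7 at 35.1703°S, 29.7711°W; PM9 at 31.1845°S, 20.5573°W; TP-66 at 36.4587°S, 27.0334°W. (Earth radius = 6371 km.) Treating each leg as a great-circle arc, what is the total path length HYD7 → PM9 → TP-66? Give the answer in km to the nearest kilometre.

1802 km

HYD7→PM9: c = 0.151417 rad, d = 964.67 km
PM9→TP-66: c = 0.131429 rad, d = 837.34 km
Total = 964.67 + 837.34 = 1802.01 km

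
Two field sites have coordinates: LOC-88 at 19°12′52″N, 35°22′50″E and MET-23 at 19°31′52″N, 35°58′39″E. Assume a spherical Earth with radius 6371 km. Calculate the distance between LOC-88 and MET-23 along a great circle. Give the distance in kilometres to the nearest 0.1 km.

LOC-88: φ = +19.21444°, λ = +35.38056°
MET-23: φ = +19.53111°, λ = +35.97750°
Δφ = 0.3167°,  Δλ = 0.5969°
a = sin²(Δφ/2) + cos φ₁ cos φ₂ sin²(Δλ/2) = 0.000032
c = 2·arcsin(√a) = 0.011276 rad = 0.6461°
d = R·c = 6371 × 0.011276 = 71.8 km

71.8 km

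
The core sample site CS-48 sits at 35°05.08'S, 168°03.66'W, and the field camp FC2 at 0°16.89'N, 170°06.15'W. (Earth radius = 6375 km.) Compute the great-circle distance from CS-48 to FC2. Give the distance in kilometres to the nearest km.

CS-48: φ = -35.08467°, λ = -168.06100°
FC2: φ = +0.28150°, λ = -170.10250°
Δφ = 35.3662°,  Δλ = -2.0415°
a = sin²(Δφ/2) + cos φ₁ cos φ₂ sin²(Δλ/2) = 0.092525
c = 2·arcsin(√a) = 0.618153 rad = 35.4175°
d = R·c = 6375 × 0.618153 = 3940.7 km

3941 km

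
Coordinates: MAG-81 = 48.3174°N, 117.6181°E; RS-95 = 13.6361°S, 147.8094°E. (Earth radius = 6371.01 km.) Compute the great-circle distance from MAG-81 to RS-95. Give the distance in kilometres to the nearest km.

7507 km

Δφ = -61.9535°,  Δλ = 30.1913°
a = sin²(Δφ/2) + cos φ₁ cos φ₂ sin²(Δλ/2) = 0.308738
c = 2·arcsin(√a) = 1.178270 rad = 67.5099°
d = R·c = 6371.01 × 1.178270 = 7506.8 km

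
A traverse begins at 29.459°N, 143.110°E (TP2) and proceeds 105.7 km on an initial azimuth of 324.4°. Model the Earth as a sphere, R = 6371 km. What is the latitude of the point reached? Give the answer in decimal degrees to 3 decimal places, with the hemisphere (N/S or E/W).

30.230°N

δ = d/R = 105.7/6371 = 0.016591 rad
φ₂ = arcsin(sin φ₁ cos δ + cos φ₁ sin δ cos θ)
   = arcsin(0.49180·0.99986 + 0.87071·0.01659·0.81310) = 30.23039°
λ₂ = λ₁ + atan2(sin θ sin δ cos φ₁, cos δ − sin φ₁ sin φ₂) = 142.46956°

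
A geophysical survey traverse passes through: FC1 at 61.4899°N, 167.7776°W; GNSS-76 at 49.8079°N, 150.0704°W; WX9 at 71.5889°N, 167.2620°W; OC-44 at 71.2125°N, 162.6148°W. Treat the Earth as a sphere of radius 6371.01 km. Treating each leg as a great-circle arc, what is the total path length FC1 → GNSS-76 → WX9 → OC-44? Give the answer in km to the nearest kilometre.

FC1→GNSS-76: c = 0.266522 rad, d = 1698.01 km
GNSS-76→WX9: c = 0.403984 rad, d = 2573.78 km
WX9→OC-44: c = 0.026683 rad, d = 170.00 km
Total = 1698.01 + 2573.78 + 170.00 = 4441.80 km

4442 km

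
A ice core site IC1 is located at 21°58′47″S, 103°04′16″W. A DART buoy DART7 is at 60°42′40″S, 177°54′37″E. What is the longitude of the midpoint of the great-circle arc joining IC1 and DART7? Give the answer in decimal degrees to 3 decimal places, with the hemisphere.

IC1: φ = -21.97972°, λ = -103.07111°
DART7: φ = -60.71111°, λ = +177.91028°
Bx = cos φ₂ cos Δλ = 0.093190,  By = cos φ₂ sin Δλ = -0.480255
φₘ = atan2(sin φ₁ + sin φ₂, √((cos φ₁ + Bx)² + By²)) = -47.85909°
λₘ = λ₁ + atan2(By, cos φ₁ + Bx) = -128.27301°

128.273°W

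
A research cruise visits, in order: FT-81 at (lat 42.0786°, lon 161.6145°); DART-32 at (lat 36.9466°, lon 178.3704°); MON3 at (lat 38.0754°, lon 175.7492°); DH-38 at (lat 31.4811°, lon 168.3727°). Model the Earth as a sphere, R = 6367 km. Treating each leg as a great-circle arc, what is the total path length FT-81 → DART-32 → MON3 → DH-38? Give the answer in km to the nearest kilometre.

FT-81→DART-32: c = 0.242229 rad, d = 1542.27 km
DART-32→MON3: c = 0.041290 rad, d = 262.89 km
MON3→DH-38: c = 0.156183 rad, d = 994.42 km
Total = 1542.27 + 262.89 + 994.42 = 2799.59 km

2800 km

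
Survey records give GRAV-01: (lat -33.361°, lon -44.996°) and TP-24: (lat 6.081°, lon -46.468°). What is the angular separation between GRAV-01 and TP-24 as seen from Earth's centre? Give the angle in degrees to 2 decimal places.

39.47°

Δφ = 39.4420°,  Δλ = -1.4720°
a = sin²(Δφ/2) + cos φ₁ cos φ₂ sin²(Δλ/2) = 0.114003
c = 2·arcsin(√a) = 0.688824 rad = 39.4667°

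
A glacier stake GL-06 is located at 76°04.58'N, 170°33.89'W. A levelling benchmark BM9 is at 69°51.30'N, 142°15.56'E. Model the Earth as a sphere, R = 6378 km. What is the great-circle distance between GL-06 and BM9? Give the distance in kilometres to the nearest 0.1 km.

1628.7 km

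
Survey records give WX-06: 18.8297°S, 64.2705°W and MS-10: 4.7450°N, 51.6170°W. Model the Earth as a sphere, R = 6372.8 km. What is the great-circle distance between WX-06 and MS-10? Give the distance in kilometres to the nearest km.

2966 km

Δφ = 23.5747°,  Δλ = 12.6535°
a = sin²(Δφ/2) + cos φ₁ cos φ₂ sin²(Δλ/2) = 0.053185
c = 2·arcsin(√a) = 0.465426 rad = 26.6669°
d = R·c = 6372.8 × 0.465426 = 2966.1 km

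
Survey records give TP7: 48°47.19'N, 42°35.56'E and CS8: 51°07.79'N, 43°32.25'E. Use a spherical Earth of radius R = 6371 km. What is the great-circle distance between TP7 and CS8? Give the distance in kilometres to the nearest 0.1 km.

TP7: φ = +48.78650°, λ = +42.59267°
CS8: φ = +51.12983°, λ = +43.53750°
Δφ = 2.3433°,  Δλ = 0.9448°
a = sin²(Δφ/2) + cos φ₁ cos φ₂ sin²(Δλ/2) = 0.000446
c = 2·arcsin(√a) = 0.042251 rad = 2.4208°
d = R·c = 6371 × 0.042251 = 269.2 km

269.2 km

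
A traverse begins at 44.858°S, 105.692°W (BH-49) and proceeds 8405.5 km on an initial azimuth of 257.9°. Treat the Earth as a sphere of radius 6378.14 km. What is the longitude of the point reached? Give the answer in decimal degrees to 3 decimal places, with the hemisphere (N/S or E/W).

166.379°E

δ = d/R = 8405.5/6378.14 = 1.317861 rad
φ₂ = arcsin(sin φ₁ cos δ + cos φ₁ sin δ cos θ)
   = arcsin(-0.70535·0.25025 + 0.70886·0.96818·-0.20962) = -18.68556°
λ₂ = λ₁ + atan2(sin θ sin δ cos φ₁, cos δ − sin φ₁ sin φ₂) = 166.37936°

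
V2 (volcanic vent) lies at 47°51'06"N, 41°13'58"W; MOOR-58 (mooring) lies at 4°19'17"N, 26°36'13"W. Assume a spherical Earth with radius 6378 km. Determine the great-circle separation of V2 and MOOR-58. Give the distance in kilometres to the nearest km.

V2: φ = +47.85167°, λ = -41.23278°
MOOR-58: φ = +4.32139°, λ = -26.60361°
Δφ = -43.5303°,  Δλ = 14.6292°
a = sin²(Δφ/2) + cos φ₁ cos φ₂ sin²(Δλ/2) = 0.148341
c = 2·arcsin(√a) = 0.790743 rad = 45.3062°
d = R·c = 6378 × 0.790743 = 5043.4 km

5043 km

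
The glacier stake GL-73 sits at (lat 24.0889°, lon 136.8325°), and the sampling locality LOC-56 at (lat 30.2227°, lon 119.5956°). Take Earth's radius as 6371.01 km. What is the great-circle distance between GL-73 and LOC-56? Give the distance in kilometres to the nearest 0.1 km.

Δφ = 6.1338°,  Δλ = -17.2369°
a = sin²(Δφ/2) + cos φ₁ cos φ₂ sin²(Δλ/2) = 0.020576
c = 2·arcsin(√a) = 0.287883 rad = 16.4945°
d = R·c = 6371.01 × 0.287883 = 1834.1 km

1834.1 km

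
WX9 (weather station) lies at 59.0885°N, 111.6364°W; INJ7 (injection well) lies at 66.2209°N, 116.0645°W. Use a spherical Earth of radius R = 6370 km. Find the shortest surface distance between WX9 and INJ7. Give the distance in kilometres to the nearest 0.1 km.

824.1 km

Δφ = 7.1324°,  Δλ = -4.4281°
a = sin²(Δφ/2) + cos φ₁ cos φ₂ sin²(Δλ/2) = 0.004178
c = 2·arcsin(√a) = 0.129368 rad = 7.4123°
d = R·c = 6370 × 0.129368 = 824.1 km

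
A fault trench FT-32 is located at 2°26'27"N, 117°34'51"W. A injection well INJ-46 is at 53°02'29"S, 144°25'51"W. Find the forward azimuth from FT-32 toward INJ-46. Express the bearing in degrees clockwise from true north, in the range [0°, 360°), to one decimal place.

FT-32: φ = +2.44083°, λ = -117.58083°
INJ-46: φ = -53.04139°, λ = -144.43083°
Δλ = -26.8500°
y = sin Δλ · cos φ₂ = -0.271553
x = cos φ₁ sin φ₂ − sin φ₁ cos φ₂ cos Δλ = -0.821190
θ = atan2(y, x) = -161.7019° → 198.2981° (mod 360°)

198.3°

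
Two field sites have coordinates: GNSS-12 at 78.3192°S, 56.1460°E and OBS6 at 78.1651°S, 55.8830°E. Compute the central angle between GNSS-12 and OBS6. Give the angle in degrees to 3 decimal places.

0.163°

Δφ = 0.1541°,  Δλ = -0.2630°
a = sin²(Δφ/2) + cos φ₁ cos φ₂ sin²(Δλ/2) = 0.000002
c = 2·arcsin(√a) = 0.002848 rad = 0.1632°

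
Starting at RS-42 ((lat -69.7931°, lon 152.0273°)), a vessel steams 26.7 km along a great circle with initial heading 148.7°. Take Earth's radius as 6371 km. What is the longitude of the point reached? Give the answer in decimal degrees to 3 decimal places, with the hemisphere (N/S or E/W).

152.392°E

δ = d/R = 26.7/6371 = 0.004191 rad
φ₂ = arcsin(sin φ₁ cos δ + cos φ₁ sin δ cos θ)
   = arcsin(-0.93845·0.99999 + 0.34541·0.00419·-0.85446) = -69.99790°
λ₂ = λ₁ + atan2(sin θ sin δ cos φ₁, cos δ − sin φ₁ sin φ₂) = 152.39200°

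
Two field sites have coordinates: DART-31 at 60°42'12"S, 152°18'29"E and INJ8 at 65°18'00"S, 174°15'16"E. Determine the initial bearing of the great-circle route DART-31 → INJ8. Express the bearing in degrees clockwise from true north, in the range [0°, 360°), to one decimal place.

124.3°

DART-31: φ = -60.70333°, λ = +152.30806°
INJ8: φ = -65.30000°, λ = +174.25444°
Δλ = 21.9464°
y = sin Δλ · cos φ₂ = 0.156173
x = cos φ₁ sin φ₂ − sin φ₁ cos φ₂ cos Δλ = -0.106549
θ = atan2(y, x) = 124.3037° → 124.3037° (mod 360°)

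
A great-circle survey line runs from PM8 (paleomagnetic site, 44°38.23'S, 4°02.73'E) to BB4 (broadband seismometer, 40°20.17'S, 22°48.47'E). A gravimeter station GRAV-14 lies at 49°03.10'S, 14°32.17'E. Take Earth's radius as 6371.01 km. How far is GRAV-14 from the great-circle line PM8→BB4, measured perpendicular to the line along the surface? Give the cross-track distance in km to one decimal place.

PM8: φ = -44.63717°, λ = +4.04550°
BB4: φ = -40.33617°, λ = +22.80783°
GRAV-14: φ = -49.05167°, λ = +14.53617°
δ₁₃ = central angle PM8→GRAV-14 = 0.146842 rad  (haversine)
θ₁₃ = bearing PM8→GRAV-14 = 125.357°,  θ₁₂ = bearing PM8→BB4 = 79.253°
dₓₜ = R·arcsin(sin δ₁₃ · sin(θ₁₃ − θ₁₂)) = 6371.01·arcsin(0.14631·sin(46.105°)) = 672.981 km
|dₓₜ| = 672.981 km

673.0 km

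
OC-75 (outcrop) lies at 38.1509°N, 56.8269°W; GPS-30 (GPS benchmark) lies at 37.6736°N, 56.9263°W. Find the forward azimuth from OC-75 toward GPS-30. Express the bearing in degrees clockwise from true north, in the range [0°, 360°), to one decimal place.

189.4°

Δλ = -0.0994°
y = sin Δλ · cos φ₂ = -0.001373
x = cos φ₁ sin φ₂ − sin φ₁ cos φ₂ cos Δλ = -0.008330
θ = atan2(y, x) = -170.6389° → 189.3611° (mod 360°)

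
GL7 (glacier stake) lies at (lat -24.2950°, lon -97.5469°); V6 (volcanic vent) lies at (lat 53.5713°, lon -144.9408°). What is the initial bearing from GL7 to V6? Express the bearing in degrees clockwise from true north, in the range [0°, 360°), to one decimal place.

Δλ = -47.3939°
y = sin Δλ · cos φ₂ = -0.437068
x = cos φ₁ sin φ₂ − sin φ₁ cos φ₂ cos Δλ = 0.898734
θ = atan2(y, x) = -25.9344° → 334.0656° (mod 360°)

334.1°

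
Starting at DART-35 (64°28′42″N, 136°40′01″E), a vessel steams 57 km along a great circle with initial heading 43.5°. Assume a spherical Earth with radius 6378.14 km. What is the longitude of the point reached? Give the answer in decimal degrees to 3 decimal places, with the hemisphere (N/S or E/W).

DART-35: φ = +64.47833°, λ = +136.66694°
δ = d/R = 57/6378.14 = 0.008937 rad
φ₂ = arcsin(sin φ₁ cos δ + cos φ₁ sin δ cos θ)
   = arcsin(0.90242·0.99996 + 0.43085·0.00894·0.72537) = 64.84745°
λ₂ = λ₁ + atan2(sin θ sin δ cos φ₁, cos δ − sin φ₁ sin φ₂) = 137.49623°

137.496°E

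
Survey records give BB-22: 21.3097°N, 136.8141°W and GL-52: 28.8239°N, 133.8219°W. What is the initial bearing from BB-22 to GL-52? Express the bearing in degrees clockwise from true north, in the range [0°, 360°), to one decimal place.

Δλ = 2.9922°
y = sin Δλ · cos φ₂ = 0.045733
x = cos φ₁ sin φ₂ − sin φ₁ cos φ₂ cos Δλ = 0.131206
θ = atan2(y, x) = 19.2163° → 19.2163° (mod 360°)

19.2°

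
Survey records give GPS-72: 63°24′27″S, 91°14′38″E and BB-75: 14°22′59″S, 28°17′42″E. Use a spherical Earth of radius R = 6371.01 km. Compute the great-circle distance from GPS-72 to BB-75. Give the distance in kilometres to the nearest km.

7251 km

GPS-72: φ = -63.40750°, λ = +91.24389°
BB-75: φ = -14.38306°, λ = +28.29500°
Δφ = 49.0244°,  Δλ = -62.9489°
a = sin²(Δφ/2) + cos φ₁ cos φ₂ sin²(Δλ/2) = 0.290337
c = 2·arcsin(√a) = 1.138094 rad = 65.2080°
d = R·c = 6371.01 × 1.138094 = 7250.8 km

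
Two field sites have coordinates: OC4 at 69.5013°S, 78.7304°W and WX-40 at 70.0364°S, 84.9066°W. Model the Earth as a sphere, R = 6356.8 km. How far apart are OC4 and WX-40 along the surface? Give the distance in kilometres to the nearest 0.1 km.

Δφ = -0.5351°,  Δλ = -6.1762°
a = sin²(Δφ/2) + cos φ₁ cos φ₂ sin²(Δλ/2) = 0.000369
c = 2·arcsin(√a) = 0.038410 rad = 2.2007°
d = R·c = 6356.8 × 0.038410 = 244.2 km

244.2 km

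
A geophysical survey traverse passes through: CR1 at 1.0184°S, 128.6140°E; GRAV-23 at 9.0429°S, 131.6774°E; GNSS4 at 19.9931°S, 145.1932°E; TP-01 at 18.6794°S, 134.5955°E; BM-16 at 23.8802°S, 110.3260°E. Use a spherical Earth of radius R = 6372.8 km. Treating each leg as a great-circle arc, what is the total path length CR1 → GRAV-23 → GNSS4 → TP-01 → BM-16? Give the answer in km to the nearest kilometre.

6549 km

CR1→GRAV-23: c = 0.149823 rad, d = 954.79 km
GRAV-23→GNSS4: c = 0.297437 rad, d = 1895.51 km
GNSS4→TP-01: c = 0.175999 rad, d = 1121.60 km
TP-01→BM-16: c = 0.404428 rad, d = 2577.34 km
Total = 954.79 + 1895.51 + 1121.60 + 2577.34 = 6549.24 km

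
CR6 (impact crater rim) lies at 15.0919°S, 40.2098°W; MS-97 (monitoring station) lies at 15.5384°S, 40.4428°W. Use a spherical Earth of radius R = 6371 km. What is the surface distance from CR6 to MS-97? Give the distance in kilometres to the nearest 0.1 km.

55.6 km

Δφ = -0.4465°,  Δλ = -0.2330°
a = sin²(Δφ/2) + cos φ₁ cos φ₂ sin²(Δλ/2) = 0.000019
c = 2·arcsin(√a) = 0.008724 rad = 0.4999°
d = R·c = 6371 × 0.008724 = 55.6 km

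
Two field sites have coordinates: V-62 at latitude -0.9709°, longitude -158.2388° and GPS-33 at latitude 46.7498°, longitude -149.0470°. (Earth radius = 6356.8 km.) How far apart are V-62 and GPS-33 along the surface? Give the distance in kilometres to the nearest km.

5370 km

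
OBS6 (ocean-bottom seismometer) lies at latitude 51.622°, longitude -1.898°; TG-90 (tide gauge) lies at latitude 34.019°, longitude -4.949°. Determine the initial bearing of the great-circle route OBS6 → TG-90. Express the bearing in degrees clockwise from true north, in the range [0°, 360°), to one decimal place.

188.3°

Δλ = -3.0510°
y = sin Δλ · cos φ₂ = -0.044116
x = cos φ₁ sin φ₂ − sin φ₁ cos φ₂ cos Δλ = -0.301499
θ = atan2(y, x) = -171.6755° → 188.3245° (mod 360°)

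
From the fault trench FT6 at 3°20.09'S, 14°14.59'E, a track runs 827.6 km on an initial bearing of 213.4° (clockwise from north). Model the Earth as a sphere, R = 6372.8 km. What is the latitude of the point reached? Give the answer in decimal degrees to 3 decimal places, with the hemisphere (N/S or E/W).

FT6: φ = -3.33483°, λ = +14.24317°
δ = d/R = 827.6/6372.8 = 0.129864 rad
φ₂ = arcsin(sin φ₁ cos δ + cos φ₁ sin δ cos θ)
   = arcsin(-0.05817·0.99158 + 0.99831·0.12950·-0.83485) = -9.53271°
λ₂ = λ₁ + atan2(sin θ sin δ cos φ₁, cos δ − sin φ₁ sin φ₂) = 10.09791°

9.533°S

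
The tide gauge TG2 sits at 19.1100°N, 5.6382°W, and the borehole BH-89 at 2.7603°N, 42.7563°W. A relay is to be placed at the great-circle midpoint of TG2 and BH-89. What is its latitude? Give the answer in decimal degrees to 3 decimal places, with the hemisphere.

Bx = cos φ₂ cos Δλ = 0.796468,  By = cos φ₂ sin Δλ = -0.602760
φₘ = atan2(sin φ₁ + sin φ₂, √((cos φ₁ + Bx)² + By²)) = 11.51889°
λₘ = λ₁ + atan2(By, cos φ₁ + Bx) = -24.73114°

11.519°N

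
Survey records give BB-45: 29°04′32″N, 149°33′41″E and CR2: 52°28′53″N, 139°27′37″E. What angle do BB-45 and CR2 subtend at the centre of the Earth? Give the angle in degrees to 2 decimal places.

BB-45: φ = +29.07556°, λ = +149.56139°
CR2: φ = +52.48139°, λ = +139.46028°
Δφ = 23.4058°,  Δλ = -10.1011°
a = sin²(Δφ/2) + cos φ₁ cos φ₂ sin²(Δλ/2) = 0.045268
c = 2·arcsin(√a) = 0.428804 rad = 24.5686°

24.57°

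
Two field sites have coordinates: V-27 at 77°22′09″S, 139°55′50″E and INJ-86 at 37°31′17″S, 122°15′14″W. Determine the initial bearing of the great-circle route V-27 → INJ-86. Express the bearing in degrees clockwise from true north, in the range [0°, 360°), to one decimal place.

V-27: φ = -77.36917°, λ = +139.93056°
INJ-86: φ = -37.52139°, λ = -122.25389°
Δλ = 97.8156°
y = sin Δλ · cos φ₂ = 0.785759
x = cos φ₁ sin φ₂ − sin φ₁ cos φ₂ cos Δλ = -0.238424
θ = atan2(y, x) = 106.8795° → 106.8795° (mod 360°)

106.9°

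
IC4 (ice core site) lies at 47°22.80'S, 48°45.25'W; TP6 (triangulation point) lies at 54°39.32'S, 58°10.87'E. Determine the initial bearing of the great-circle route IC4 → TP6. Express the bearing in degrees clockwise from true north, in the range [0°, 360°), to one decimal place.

IC4: φ = -47.38000°, λ = -48.75417°
TP6: φ = -54.65533°, λ = +58.18117°
Δλ = 106.9353°
y = sin Δλ · cos φ₂ = 0.553407
x = cos φ₁ sin φ₂ − sin φ₁ cos φ₂ cos Δλ = -0.676329
θ = atan2(y, x) = 140.7082° → 140.7082° (mod 360°)

140.7°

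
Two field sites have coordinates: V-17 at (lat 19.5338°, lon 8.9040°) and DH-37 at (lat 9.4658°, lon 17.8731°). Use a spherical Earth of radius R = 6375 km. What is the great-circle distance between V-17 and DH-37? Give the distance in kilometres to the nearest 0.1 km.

Δφ = -10.0680°,  Δλ = 8.9691°
a = sin²(Δφ/2) + cos φ₁ cos φ₂ sin²(Δλ/2) = 0.013383
c = 2·arcsin(√a) = 0.231888 rad = 13.2862°
d = R·c = 6375 × 0.231888 = 1478.3 km

1478.3 km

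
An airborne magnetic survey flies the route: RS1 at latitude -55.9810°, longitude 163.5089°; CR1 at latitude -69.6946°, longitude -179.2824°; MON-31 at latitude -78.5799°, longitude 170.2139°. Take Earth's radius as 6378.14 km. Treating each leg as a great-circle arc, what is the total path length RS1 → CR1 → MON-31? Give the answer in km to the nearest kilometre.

2781 km

RS1→CR1: c = 0.273611 rad, d = 1745.13 km
CR1→MON-31: c = 0.162362 rad, d = 1035.57 km
Total = 1745.13 + 1035.57 = 2780.70 km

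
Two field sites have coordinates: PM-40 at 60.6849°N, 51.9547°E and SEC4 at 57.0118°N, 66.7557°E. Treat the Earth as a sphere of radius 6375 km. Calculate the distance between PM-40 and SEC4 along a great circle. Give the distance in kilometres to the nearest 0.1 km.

942.1 km

Δφ = -3.6731°,  Δλ = 14.8010°
a = sin²(Δφ/2) + cos φ₁ cos φ₂ sin²(Δλ/2) = 0.005450
c = 2·arcsin(√a) = 0.147779 rad = 8.4671°
d = R·c = 6375 × 0.147779 = 942.1 km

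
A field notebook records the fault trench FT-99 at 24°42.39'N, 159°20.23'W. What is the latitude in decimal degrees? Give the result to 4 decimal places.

24° + 42.39′/60 = 24 + 0.70650 = 24.7065°

24.7065°N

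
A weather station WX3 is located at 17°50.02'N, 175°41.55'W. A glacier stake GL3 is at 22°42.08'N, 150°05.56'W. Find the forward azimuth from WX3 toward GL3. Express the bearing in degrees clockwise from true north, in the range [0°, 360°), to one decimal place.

74.2°

WX3: φ = +17.83367°, λ = -175.69250°
GL3: φ = +22.70133°, λ = -150.09267°
Δλ = 25.5998°
y = sin Δλ · cos φ₂ = 0.398609
x = cos φ₁ sin φ₂ − sin φ₁ cos φ₂ cos Δλ = 0.112589
θ = atan2(y, x) = 74.2274° → 74.2274° (mod 360°)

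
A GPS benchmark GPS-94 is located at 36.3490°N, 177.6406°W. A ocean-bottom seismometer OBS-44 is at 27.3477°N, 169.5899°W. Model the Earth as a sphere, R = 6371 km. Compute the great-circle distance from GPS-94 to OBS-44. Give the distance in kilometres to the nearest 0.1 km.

1255.9 km

Δφ = -9.0013°,  Δλ = 8.0507°
a = sin²(Δφ/2) + cos φ₁ cos φ₂ sin²(Δλ/2) = 0.009683
c = 2·arcsin(√a) = 0.197123 rad = 11.2943°
d = R·c = 6371 × 0.197123 = 1255.9 km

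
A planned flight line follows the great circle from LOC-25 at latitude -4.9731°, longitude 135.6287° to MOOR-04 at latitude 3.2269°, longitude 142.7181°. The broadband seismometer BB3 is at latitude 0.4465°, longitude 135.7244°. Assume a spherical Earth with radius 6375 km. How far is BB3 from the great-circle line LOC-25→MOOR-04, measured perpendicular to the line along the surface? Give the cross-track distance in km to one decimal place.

386.9 km

δ₁₃ = central angle LOC-25→BB3 = 0.094605 rad  (haversine)
θ₁₃ = bearing LOC-25→BB3 = 1.013°,  θ₁₂ = bearing LOC-25→MOOR-04 = 40.957°
dₓₜ = R·arcsin(sin δ₁₃ · sin(θ₁₃ − θ₁₂)) = 6375·arcsin(0.09446·sin(-39.944°)) = -386.873 km
|dₓₜ| = 386.873 km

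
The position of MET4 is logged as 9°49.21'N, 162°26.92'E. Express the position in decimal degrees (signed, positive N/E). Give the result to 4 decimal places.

lat: 9.8202° N → +9.8202°
lon: 162.4487° E → +162.4487°

+9.8202°, +162.4487°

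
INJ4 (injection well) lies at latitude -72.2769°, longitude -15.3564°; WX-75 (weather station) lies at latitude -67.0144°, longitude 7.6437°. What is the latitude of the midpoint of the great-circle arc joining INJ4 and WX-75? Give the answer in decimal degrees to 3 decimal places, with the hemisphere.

70.016°S

Bx = cos φ₂ cos Δλ = 0.359457,  By = cos φ₂ sin Δλ = 0.152581
φₘ = atan2(sin φ₁ + sin φ₂, √((cos φ₁ + Bx)² + By²)) = -70.01582°
λₘ = λ₁ + atan2(By, cos φ₁ + Bx) = -2.41265°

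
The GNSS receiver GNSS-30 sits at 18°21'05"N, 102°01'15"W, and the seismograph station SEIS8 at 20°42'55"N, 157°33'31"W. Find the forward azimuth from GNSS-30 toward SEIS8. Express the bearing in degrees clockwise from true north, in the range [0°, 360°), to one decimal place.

282.4°

GNSS-30: φ = +18.35139°, λ = -102.02083°
SEIS8: φ = +20.71528°, λ = -157.55861°
Δλ = -55.5378°
y = sin Δλ · cos φ₂ = -0.771195
x = cos φ₁ sin φ₂ − sin φ₁ cos φ₂ cos Δλ = 0.169095
θ = atan2(y, x) = -77.6329° → 282.3671° (mod 360°)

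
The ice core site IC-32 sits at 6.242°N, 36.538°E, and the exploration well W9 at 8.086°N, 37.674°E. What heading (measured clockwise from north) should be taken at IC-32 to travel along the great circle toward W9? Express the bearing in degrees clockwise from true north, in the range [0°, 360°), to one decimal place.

31.4°

Δλ = 1.1360°
y = sin Δλ · cos φ₂ = 0.019629
x = cos φ₁ sin φ₂ − sin φ₁ cos φ₂ cos Δλ = 0.032199
θ = atan2(y, x) = 31.3661° → 31.3661° (mod 360°)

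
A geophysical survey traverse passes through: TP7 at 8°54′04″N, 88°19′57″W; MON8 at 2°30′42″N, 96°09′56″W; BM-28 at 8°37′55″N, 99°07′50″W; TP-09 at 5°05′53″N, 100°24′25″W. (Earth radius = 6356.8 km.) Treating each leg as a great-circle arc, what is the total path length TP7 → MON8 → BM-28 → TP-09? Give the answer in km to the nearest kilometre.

2288 km

TP7: φ = +8.90111°, λ = -88.33250°
MON8: φ = +2.51167°, λ = -96.16556°
BM-28: φ = +8.63194°, λ = -99.13056°
TP-09: φ = +5.09806°, λ = -100.40694°
TP7→MON8: c = 0.175845 rad, d = 1117.81 km
MON8→BM-28: c = 0.118577 rad, d = 753.77 km
BM-28→TP-09: c = 0.065522 rad, d = 416.51 km
Total = 1117.81 + 753.77 + 416.51 = 2288.09 km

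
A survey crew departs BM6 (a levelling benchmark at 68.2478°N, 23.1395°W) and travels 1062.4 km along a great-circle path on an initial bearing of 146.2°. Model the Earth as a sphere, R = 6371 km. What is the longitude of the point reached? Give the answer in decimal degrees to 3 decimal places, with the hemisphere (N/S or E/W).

δ = d/R = 1062.4/6371 = 0.166756 rad
φ₂ = arcsin(sin φ₁ cos δ + cos φ₁ sin δ cos θ)
   = arcsin(0.92880·0.98613 + 0.37059·0.16598·-0.83098) = 59.85937°
λ₂ = λ₁ + atan2(sin θ sin δ cos φ₁, cos δ − sin φ₁ sin φ₂) = -12.54302°

12.543°W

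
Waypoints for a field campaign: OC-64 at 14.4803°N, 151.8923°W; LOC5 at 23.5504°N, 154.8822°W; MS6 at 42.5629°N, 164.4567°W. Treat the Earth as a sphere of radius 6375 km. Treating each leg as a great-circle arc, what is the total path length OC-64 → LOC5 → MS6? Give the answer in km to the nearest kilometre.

3349 km

OC-64→LOC5: c = 0.165792 rad, d = 1056.92 km
LOC5→MS6: c = 0.359587 rad, d = 2292.37 km
Total = 1056.92 + 2292.37 = 3349.29 km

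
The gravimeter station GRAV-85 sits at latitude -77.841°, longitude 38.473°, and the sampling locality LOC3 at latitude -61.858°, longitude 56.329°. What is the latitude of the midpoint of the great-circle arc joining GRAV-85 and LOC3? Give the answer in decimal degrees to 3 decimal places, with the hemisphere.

Bx = cos φ₂ cos Δλ = 0.448939,  By = cos φ₂ sin Δλ = 0.144623
φₘ = atan2(sin φ₁ + sin φ₂, √((cos φ₁ + Bx)² + By²)) = -70.04120°
λₘ = λ₁ + atan2(By, cos φ₁ + Bx) = 50.84052°

70.041°S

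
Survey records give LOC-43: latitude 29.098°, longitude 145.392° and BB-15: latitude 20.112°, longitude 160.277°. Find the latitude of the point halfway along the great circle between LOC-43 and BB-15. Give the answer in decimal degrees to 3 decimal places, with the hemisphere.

24.789°N

Bx = cos φ₂ cos Δλ = 0.907512,  By = cos φ₂ sin Δλ = 0.241216
φₘ = atan2(sin φ₁ + sin φ₂, √((cos φ₁ + Bx)² + By²)) = 24.78877°
λₘ = λ₁ + atan2(By, cos φ₁ + Bx) = 153.10383°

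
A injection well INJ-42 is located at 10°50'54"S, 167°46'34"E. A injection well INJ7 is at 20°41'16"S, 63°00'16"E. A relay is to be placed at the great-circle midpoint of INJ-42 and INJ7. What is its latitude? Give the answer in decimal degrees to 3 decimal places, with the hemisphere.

24.816°S

INJ-42: φ = -10.84833°, λ = +167.77611°
INJ7: φ = -20.68778°, λ = +63.00444°
Bx = cos φ₂ cos Δλ = -0.238527,  By = cos φ₂ sin Δλ = -0.904600
φₘ = atan2(sin φ₁ + sin φ₂, √((cos φ₁ + Bx)² + By²)) = -24.81639°
λₘ = λ₁ + atan2(By, cos φ₁ + Bx) = 117.19709°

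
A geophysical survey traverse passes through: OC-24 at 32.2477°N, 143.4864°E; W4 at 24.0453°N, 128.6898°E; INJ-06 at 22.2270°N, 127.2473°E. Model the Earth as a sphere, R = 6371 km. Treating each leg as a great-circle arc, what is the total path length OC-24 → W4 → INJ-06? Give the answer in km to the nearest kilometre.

OC-24→W4: c = 0.268546 rad, d = 1710.91 km
W4→INJ-06: c = 0.039282 rad, d = 250.26 km
Total = 1710.91 + 250.26 = 1961.17 km

1961 km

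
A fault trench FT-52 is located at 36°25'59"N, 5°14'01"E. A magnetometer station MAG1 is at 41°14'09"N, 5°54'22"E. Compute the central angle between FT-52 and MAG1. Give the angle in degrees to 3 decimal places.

4.831°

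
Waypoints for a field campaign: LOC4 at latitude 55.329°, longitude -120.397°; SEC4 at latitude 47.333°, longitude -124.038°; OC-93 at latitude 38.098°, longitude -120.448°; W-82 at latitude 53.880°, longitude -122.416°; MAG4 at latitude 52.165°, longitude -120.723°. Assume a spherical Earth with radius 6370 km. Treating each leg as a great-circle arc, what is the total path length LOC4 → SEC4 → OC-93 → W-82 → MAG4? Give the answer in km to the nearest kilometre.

LOC4→SEC4: c = 0.145044 rad, d = 923.93 km
SEC4→OC-93: c = 0.167577 rad, d = 1067.47 km
OC-93→W-82: c = 0.276452 rad, d = 1761.00 km
W-82→MAG4: c = 0.034809 rad, d = 221.73 km
Total = 923.93 + 1067.47 + 1761.00 + 221.73 = 3974.13 km

3974 km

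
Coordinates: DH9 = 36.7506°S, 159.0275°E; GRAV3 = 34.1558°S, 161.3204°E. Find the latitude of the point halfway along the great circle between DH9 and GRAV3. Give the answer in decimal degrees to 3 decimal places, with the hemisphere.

35.459°S

Bx = cos φ₂ cos Δλ = 0.826851,  By = cos φ₂ sin Δλ = 0.033107
φₘ = atan2(sin φ₁ + sin φ₂, √((cos φ₁ + Bx)² + By²)) = -35.45862°
λₘ = λ₁ + atan2(By, cos φ₁ + Bx) = 160.19244°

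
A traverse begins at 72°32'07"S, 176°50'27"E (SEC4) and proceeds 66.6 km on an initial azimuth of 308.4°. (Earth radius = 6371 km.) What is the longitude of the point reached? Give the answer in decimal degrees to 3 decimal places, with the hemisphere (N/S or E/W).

175.309°E

SEC4: φ = -72.53528°, λ = +176.84083°
δ = d/R = 66.6/6371 = 0.010454 rad
φ₂ = arcsin(sin φ₁ cos δ + cos φ₁ sin δ cos θ)
   = arcsin(-0.95390·0.99995 + 0.30012·0.01045·0.62115) = -72.15726°
λ₂ = λ₁ + atan2(sin θ sin δ cos φ₁, cos δ − sin φ₁ sin φ₂) = 175.30875°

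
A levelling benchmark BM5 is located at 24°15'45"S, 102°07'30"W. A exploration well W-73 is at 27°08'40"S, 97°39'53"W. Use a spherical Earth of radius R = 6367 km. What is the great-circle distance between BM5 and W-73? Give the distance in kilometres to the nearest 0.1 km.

549.5 km

BM5: φ = -24.26250°, λ = -102.12500°
W-73: φ = -27.14444°, λ = -97.66472°
Δφ = -2.8819°,  Δλ = 4.4603°
a = sin²(Δφ/2) + cos φ₁ cos φ₂ sin²(Δλ/2) = 0.001861
c = 2·arcsin(√a) = 0.086301 rad = 4.9447°
d = R·c = 6367 × 0.086301 = 549.5 km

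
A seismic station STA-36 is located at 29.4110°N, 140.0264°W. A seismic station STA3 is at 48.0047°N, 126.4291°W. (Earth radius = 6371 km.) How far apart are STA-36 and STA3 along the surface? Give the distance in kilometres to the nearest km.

2372 km

Δφ = 18.5937°,  Δλ = 13.5973°
a = sin²(Δφ/2) + cos φ₁ cos φ₂ sin²(Δλ/2) = 0.034266
c = 2·arcsin(√a) = 0.372370 rad = 21.3352°
d = R·c = 6371 × 0.372370 = 2372.4 km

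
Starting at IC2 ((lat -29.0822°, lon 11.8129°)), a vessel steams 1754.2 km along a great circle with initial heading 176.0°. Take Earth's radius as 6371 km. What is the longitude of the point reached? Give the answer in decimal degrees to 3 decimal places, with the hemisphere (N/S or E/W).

δ = d/R = 1754.2/6371 = 0.275341 rad
φ₂ = arcsin(sin φ₁ cos δ + cos φ₁ sin δ cos θ)
   = arcsin(-0.48606·0.96233 + 0.87392·0.27188·-0.99756) = -44.81134°
λ₂ = λ₁ + atan2(sin θ sin δ cos φ₁, cos δ − sin φ₁ sin φ₂) = 13.34476°

13.345°E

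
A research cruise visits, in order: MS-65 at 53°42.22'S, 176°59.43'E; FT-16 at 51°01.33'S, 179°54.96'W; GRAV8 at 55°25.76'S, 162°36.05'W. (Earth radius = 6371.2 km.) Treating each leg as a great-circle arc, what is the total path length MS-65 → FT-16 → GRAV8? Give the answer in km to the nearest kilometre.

1613 km

MS-65: φ = -53.70367°, λ = +176.99050°
FT-16: φ = -51.02217°, λ = -179.91600°
GRAV8: φ = -55.42933°, λ = -162.60083°
MS-65→FT-16: c = 0.057237 rad, d = 364.67 km
FT-16→GRAV8: c = 0.195924 rad, d = 1248.27 km
Total = 364.67 + 1248.27 = 1612.93 km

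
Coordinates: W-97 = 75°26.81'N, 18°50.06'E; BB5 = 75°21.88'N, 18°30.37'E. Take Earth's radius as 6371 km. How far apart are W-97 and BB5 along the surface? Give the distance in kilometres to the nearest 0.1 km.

W-97: φ = +75.44683°, λ = +18.83433°
BB5: φ = +75.36467°, λ = +18.50617°
Δφ = -0.0822°,  Δλ = -0.3282°
a = sin²(Δφ/2) + cos φ₁ cos φ₂ sin²(Δλ/2) = 0.000001
c = 2·arcsin(√a) = 0.002035 rad = 0.1166°
d = R·c = 6371 × 0.002035 = 13.0 km

13.0 km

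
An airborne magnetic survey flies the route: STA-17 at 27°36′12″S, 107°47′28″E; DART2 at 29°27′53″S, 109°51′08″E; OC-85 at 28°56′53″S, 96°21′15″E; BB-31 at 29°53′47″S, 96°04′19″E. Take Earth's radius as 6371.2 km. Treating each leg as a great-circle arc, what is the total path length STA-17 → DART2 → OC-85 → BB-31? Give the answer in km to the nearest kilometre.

1708 km

STA-17: φ = -27.60333°, λ = +107.79111°
DART2: φ = -29.46472°, λ = +109.85222°
OC-85: φ = -28.94806°, λ = +96.35417°
BB-31: φ = -29.89639°, λ = +96.07194°
STA-17→DART2: c = 0.045321 rad, d = 288.75 km
DART2→OC-85: c = 0.205718 rad, d = 1310.67 km
OC-85→BB-31: c = 0.017099 rad, d = 108.94 km
Total = 288.75 + 1310.67 + 108.94 = 1708.36 km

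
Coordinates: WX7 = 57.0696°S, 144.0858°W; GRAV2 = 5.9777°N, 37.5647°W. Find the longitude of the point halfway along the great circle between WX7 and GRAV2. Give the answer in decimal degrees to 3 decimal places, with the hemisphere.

Bx = cos φ₂ cos Δλ = -0.282822,  By = cos φ₂ sin Δλ = 0.953502
φₘ = atan2(sin φ₁ + sin φ₂, √((cos φ₁ + Bx)² + By²)) = -36.63908°
λₘ = λ₁ + atan2(By, cos φ₁ + Bx) = -69.38295°

69.383°W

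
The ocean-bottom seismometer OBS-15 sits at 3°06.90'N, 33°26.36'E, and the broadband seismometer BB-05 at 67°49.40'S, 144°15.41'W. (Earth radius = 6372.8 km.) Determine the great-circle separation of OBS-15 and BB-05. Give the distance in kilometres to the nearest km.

OBS-15: φ = +3.11500°, λ = +33.43933°
BB-05: φ = -67.82333°, λ = -144.25683°
Δφ = -70.9383°,  Δλ = -177.6962°
a = sin²(Δφ/2) + cos φ₁ cos φ₂ sin²(Δλ/2) = 0.713461
c = 2·arcsin(√a) = 2.011882 rad = 115.2724°
d = R·c = 6372.8 × 2.011882 = 12821.3 km

12821 km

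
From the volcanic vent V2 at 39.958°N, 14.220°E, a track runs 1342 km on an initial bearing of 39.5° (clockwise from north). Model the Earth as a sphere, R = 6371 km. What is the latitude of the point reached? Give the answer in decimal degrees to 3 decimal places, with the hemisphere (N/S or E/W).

48.738°N

δ = d/R = 1342/6371 = 0.210642 rad
φ₂ = arcsin(sin φ₁ cos δ + cos φ₁ sin δ cos θ)
   = arcsin(0.64223·0.97790 + 0.76652·0.20909·0.77162) = 48.73769°
λ₂ = λ₁ + atan2(sin θ sin δ cos φ₁, cos δ − sin φ₁ sin φ₂) = 25.85404°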